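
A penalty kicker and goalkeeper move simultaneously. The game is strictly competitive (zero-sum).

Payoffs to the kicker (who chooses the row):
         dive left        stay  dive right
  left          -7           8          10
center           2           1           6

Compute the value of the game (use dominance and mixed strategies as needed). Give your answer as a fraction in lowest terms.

23/16

Column dive right is strictly dominated by stay for the goalkeeper (it gives the kicker more in every row).
The remaining 2×2 game on (left, center) × (dive left, stay) has no saddle point. Let the kicker play left with probability p; indifference gives −7p + 2(1−p) = 8p + (1−p), so p = 1/16.
Similarly the goalkeeper's optimal q on dive left is 7/16, and the value is -7·(7/16) + (8)·(9/16) = 23/16.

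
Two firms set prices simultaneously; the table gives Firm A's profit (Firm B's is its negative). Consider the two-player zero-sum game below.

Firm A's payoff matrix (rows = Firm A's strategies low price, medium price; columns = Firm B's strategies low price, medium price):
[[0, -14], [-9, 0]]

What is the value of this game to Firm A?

Row minima are -14 and -9, so Firm A's maximin is -9; column maxima are 0 and 0, so Firm B's minimax is 0. These differ, so the equilibrium is in mixed strategies.
Let Firm A play low price with probability p. Firm B is indifferent when −9(1−p) = −14p, giving p = 9/23.
Let Firm B play low price with probability q. Firm A is indifferent when −14(1−q) = −9q, giving q = 14/23.
The value is 0·(14/23) + (-14)·(9/23) = -126/23.

-126/23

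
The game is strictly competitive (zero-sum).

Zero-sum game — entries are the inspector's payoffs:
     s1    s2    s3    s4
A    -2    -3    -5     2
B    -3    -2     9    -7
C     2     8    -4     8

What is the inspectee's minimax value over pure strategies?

The worst case (largest entry) in each column is s1: 2, s2: 8, s3: 9, s4: 8.
The best (smallest) of these is 2.

2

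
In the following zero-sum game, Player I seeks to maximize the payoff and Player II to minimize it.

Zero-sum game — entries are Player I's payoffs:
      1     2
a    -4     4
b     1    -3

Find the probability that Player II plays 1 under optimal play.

7/12

Row minima are -4 and -3, so Player I's maximin is -3; column maxima are 1 and 4, so Player II's minimax is 1. These differ, so the equilibrium is in mixed strategies.
Let Player II play 1 with probability q. Player I is indifferent when −4q + 4(1−q) = q − 3(1−q), giving q = 7/12.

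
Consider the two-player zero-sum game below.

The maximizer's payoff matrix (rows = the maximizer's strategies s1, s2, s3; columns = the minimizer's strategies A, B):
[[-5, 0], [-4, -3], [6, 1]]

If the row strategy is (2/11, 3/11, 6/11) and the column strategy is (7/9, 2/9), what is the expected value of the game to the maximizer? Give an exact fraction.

92/99

Against (7/9, 2/9), each row's expected payoff is s1: -35/9; s2: -34/9; s3: 44/9.
Taking the (2/11, 3/11, 6/11)-weighted average: (2/11)·(-35/9) + (3/11)·(-34/9) + (6/11)·(44/9) = 92/99.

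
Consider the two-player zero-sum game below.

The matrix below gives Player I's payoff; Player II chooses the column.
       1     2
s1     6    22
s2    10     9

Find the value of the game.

166/17

Row minima are 6 and 9, so Player I's maximin is 9; column maxima are 10 and 22, so Player II's minimax is 10. These differ, so the equilibrium is in mixed strategies.
Let Player I play s1 with probability p. Player II is indifferent when 6p + 10(1−p) = 22p + 9(1−p), giving p = 1/17.
Let Player II play 1 with probability q. Player I is indifferent when 6q + 22(1−q) = 10q + 9(1−q), giving q = 13/17.
The value is 6·(13/17) + (22)·(4/17) = 166/17.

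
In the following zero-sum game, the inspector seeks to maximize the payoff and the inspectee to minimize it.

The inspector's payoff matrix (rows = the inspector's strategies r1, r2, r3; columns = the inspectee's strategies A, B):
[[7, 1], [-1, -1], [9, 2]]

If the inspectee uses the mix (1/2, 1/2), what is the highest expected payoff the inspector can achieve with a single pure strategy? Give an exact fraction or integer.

r1: (7)·(1/2) + (1)·(1/2) = 4.
r2: (-1)·(1/2) + (-1)·(1/2) = -1.
r3: (9)·(1/2) + (2)·(1/2) = 11/2.
The best pure response is r3 with expected payoff 11/2.

11/2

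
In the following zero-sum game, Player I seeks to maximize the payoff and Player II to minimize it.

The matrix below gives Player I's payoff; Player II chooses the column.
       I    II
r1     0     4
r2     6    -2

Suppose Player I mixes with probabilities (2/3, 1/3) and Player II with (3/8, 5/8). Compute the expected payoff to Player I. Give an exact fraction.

2

Against (3/8, 5/8), each row's expected payoff is r1: 5/2; r2: 1.
Taking the (2/3, 1/3)-weighted average: (2/3)·(5/2) + (1/3)·(1) = 2.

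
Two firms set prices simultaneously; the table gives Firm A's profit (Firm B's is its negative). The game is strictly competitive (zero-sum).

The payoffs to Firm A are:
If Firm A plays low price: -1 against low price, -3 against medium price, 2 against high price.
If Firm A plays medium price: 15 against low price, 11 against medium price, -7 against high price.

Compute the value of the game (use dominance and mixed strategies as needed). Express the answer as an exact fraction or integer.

1/23

Column low price is strictly dominated by medium price for Firm B (it gives Firm A more in every row).
The remaining 2×2 game on (low price, medium price) × (medium price, high price) has no saddle point. Let Firm A play low price with probability p; indifference gives −3p + 11(1−p) = 2p − 7(1−p), so p = 18/23.
Similarly Firm B's optimal q on medium price is 9/23, and the value is -3·(9/23) + (2)·(14/23) = 1/23.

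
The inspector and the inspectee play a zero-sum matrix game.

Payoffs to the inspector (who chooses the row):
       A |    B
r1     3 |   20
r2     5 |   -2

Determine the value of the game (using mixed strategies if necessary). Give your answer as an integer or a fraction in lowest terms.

Row minima are 3 and -2, so the inspector's maximin is 3; column maxima are 5 and 20, so the inspectee's minimax is 5. These differ, so the equilibrium is in mixed strategies.
Let the inspector play r1 with probability p. The inspectee is indifferent when 3p + 5(1−p) = 20p − 2(1−p), giving p = 7/24.
Let the inspectee play A with probability q. The inspector is indifferent when 3q + 20(1−q) = 5q − 2(1−q), giving q = 11/12.
The value is 3·(11/12) + (20)·(1/12) = 53/12.

53/12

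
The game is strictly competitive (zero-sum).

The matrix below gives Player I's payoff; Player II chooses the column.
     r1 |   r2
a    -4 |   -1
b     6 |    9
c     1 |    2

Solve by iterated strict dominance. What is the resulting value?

6

Column r2 is strictly dominated by r1 for Player II (-4<-1, 6<9, 1<2); eliminate r2.
Row c is strictly dominated by row b (6>1); eliminate c.
Row a is strictly dominated by row b (6>-4); eliminate a.
Only (b, r1) remains, with payoff 6.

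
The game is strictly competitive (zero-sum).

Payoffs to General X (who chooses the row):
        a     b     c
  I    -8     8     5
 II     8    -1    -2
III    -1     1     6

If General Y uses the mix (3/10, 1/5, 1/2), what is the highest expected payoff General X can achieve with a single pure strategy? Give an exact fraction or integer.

29/10

I: (-8)·(3/10) + (8)·(1/5) + (5)·(1/2) = 17/10.
II: (8)·(3/10) + (-1)·(1/5) + (-2)·(1/2) = 6/5.
III: (-1)·(3/10) + (1)·(1/5) + (6)·(1/2) = 29/10.
The best pure response is III with expected payoff 29/10.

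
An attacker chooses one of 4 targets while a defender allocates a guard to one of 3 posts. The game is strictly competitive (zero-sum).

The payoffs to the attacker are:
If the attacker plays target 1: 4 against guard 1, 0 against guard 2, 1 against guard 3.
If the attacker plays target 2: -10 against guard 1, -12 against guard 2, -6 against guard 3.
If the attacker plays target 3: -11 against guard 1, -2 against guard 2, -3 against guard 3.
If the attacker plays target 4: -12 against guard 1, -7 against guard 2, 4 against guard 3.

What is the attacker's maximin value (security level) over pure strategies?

0

The worst-case payoff for each row is target 1: 0, target 2: -12, target 3: -11, target 4: -12.
The best of these is 0.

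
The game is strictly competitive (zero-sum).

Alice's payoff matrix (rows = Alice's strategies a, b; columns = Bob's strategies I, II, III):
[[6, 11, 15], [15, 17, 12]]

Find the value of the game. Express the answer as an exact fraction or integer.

Column II is strictly dominated by I for Bob (it gives Alice more in every row).
The remaining 2×2 game on (a, b) × (I, III) has no saddle point. Let Alice play a with probability p; indifference gives 6p + 15(1−p) = 15p + 12(1−p), so p = 1/4.
Similarly Bob's optimal q on I is 1/4, and the value is 6·(1/4) + (15)·(3/4) = 51/4.

51/4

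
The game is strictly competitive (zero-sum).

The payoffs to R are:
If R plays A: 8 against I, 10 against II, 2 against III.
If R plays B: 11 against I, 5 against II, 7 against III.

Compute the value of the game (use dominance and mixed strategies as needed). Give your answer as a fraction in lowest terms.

Column I is strictly dominated by III for C (it gives R more in every row).
The remaining 2×2 game on (A, B) × (II, III) has no saddle point. Let R play A with probability p; indifference gives 10p + 5(1−p) = 2p + 7(1−p), so p = 1/5.
Similarly C's optimal q on II is 1/2, and the value is 10·(1/2) + (2)·(1/2) = 6.

6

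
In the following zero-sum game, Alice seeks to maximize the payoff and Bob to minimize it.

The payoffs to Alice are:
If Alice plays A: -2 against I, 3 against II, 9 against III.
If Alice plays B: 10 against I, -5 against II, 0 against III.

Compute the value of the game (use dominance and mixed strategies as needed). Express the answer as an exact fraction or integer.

1

Column III is strictly dominated by II for Bob (it gives Alice more in every row).
The remaining 2×2 game on (A, B) × (I, II) has no saddle point. Let Alice play A with probability p; indifference gives −2p + 10(1−p) = 3p − 5(1−p), so p = 3/4.
Similarly Bob's optimal q on I is 2/5, and the value is -2·(2/5) + (3)·(3/5) = 1.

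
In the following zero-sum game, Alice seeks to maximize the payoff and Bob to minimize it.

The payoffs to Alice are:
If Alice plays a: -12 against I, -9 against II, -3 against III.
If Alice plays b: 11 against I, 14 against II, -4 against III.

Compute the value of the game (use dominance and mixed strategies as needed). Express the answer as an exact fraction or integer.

Column II is strictly dominated by I for Bob (it gives Alice more in every row).
The remaining 2×2 game on (a, b) × (I, III) has no saddle point. Let Alice play a with probability p; indifference gives −12p + 11(1−p) = −3p − 4(1−p), so p = 5/8.
Similarly Bob's optimal q on I is 1/24, and the value is -12·(1/24) + (-3)·(23/24) = -27/8.

-27/8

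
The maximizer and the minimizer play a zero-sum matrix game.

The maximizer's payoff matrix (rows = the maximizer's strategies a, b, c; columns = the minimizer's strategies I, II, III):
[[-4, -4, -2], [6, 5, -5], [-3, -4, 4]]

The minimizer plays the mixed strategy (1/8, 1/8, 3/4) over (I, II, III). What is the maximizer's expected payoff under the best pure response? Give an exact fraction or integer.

a: (-4)·(1/8) + (-4)·(1/8) + (-2)·(3/4) = -5/2.
b: (6)·(1/8) + (5)·(1/8) + (-5)·(3/4) = -19/8.
c: (-3)·(1/8) + (-4)·(1/8) + (4)·(3/4) = 17/8.
The best pure response is c with expected payoff 17/8.

17/8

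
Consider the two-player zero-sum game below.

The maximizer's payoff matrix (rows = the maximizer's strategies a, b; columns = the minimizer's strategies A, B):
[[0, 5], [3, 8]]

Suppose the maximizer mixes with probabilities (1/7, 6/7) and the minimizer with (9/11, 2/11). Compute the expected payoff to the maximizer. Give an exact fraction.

Against (9/11, 2/11), each row's expected payoff is a: 10/11; b: 43/11.
Taking the (1/7, 6/7)-weighted average: (1/7)·(10/11) + (6/7)·(43/11) = 268/77.

268/77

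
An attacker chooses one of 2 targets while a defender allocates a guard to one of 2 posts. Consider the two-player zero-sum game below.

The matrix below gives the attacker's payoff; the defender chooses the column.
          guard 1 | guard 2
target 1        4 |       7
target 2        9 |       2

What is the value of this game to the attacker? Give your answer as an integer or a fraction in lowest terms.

11/2

Row minima are 4 and 2, so the attacker's maximin is 4; column maxima are 9 and 7, so the defender's minimax is 7. These differ, so the equilibrium is in mixed strategies.
Let the attacker play target 1 with probability p. The defender is indifferent when 4p + 9(1−p) = 7p + 2(1−p), giving p = 7/10.
Let the defender play guard 1 with probability q. The attacker is indifferent when 4q + 7(1−q) = 9q + 2(1−q), giving q = 1/2.
The value is 4·(1/2) + (7)·(1/2) = 11/2.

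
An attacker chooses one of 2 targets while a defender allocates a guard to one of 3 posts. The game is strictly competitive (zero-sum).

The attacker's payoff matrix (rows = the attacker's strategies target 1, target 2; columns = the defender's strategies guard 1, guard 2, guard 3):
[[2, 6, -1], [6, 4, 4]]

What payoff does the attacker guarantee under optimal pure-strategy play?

Row minima: -1, 4 → the attacker's maximin is 4.
Column maxima: 6, 6, 4 → the defender's minimax is 4.
They coincide at (target 2, guard 3), so the value is 4.

4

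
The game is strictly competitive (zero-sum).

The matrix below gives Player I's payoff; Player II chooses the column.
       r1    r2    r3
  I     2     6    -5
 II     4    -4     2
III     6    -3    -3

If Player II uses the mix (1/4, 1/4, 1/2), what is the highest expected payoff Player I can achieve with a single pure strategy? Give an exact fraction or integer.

1

I: (2)·(1/4) + (6)·(1/4) + (-5)·(1/2) = -1/2.
II: (4)·(1/4) + (-4)·(1/4) + (2)·(1/2) = 1.
III: (6)·(1/4) + (-3)·(1/4) + (-3)·(1/2) = -3/4.
The best pure response is II with expected payoff 1.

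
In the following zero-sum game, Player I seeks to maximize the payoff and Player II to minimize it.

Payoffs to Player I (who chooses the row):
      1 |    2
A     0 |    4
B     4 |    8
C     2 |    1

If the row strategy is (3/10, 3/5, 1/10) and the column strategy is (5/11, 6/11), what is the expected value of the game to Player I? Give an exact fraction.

248/55

Against (5/11, 6/11), each row's expected payoff is A: 24/11; B: 68/11; C: 16/11.
Taking the (3/10, 3/5, 1/10)-weighted average: (3/10)·(24/11) + (3/5)·(68/11) + (1/10)·(16/11) = 248/55.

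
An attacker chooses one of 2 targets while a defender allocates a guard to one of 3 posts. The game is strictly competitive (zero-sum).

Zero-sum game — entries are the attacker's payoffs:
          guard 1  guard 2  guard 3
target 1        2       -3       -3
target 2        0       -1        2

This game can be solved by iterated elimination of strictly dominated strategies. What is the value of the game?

Column guard 1 is strictly dominated by guard 2 for the defender (-3<2, -1<0); eliminate guard 1.
Row target 1 is strictly dominated by row target 2 (-1>-3, 2>-3); eliminate target 1.
Column guard 3 is strictly dominated by guard 2 for the defender (-1<2); eliminate guard 3.
Only (target 2, guard 2) remains, with payoff -1.

-1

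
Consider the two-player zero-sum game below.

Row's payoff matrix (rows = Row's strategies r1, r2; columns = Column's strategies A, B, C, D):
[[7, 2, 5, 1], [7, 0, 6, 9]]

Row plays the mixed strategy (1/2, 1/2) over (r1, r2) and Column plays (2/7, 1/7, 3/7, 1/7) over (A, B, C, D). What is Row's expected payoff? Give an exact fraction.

Against (2/7, 1/7, 3/7, 1/7), each row's expected payoff is r1: 32/7; r2: 41/7.
Taking the (1/2, 1/2)-weighted average: (1/2)·(32/7) + (1/2)·(41/7) = 73/14.

73/14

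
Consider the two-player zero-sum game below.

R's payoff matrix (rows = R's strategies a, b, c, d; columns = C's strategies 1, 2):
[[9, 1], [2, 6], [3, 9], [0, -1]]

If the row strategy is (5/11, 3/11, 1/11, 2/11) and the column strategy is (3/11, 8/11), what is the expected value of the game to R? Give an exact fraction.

402/121

Against (3/11, 8/11), each row's expected payoff is a: 35/11; b: 54/11; c: 81/11; d: -8/11.
Taking the (5/11, 3/11, 1/11, 2/11)-weighted average: (5/11)·(35/11) + (3/11)·(54/11) + (1/11)·(81/11) + (2/11)·(-8/11) = 402/121.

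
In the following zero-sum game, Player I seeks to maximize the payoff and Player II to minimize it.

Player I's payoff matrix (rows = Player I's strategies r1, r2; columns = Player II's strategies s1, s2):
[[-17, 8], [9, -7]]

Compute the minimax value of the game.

-47/41

Row minima are -17 and -7, so Player I's maximin is -7; column maxima are 9 and 8, so Player II's minimax is 8. These differ, so the equilibrium is in mixed strategies.
Let Player I play r1 with probability p. Player II is indifferent when −17p + 9(1−p) = 8p − 7(1−p), giving p = 16/41.
Let Player II play s1 with probability q. Player I is indifferent when −17q + 8(1−q) = 9q − 7(1−q), giving q = 15/41.
The value is -17·(15/41) + (8)·(26/41) = -47/41.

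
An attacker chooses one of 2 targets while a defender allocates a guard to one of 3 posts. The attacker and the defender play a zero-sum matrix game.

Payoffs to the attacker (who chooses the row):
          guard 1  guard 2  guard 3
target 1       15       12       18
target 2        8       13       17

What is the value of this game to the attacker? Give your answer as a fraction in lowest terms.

Column guard 3 is strictly dominated by guard 2 for the defender (it gives the attacker more in every row).
The remaining 2×2 game on (target 1, target 2) × (guard 1, guard 2) has no saddle point. Let the attacker play target 1 with probability p; indifference gives 15p + 8(1−p) = 12p + 13(1−p), so p = 5/8.
Similarly the defender's optimal q on guard 1 is 1/8, and the value is 15·(1/8) + (12)·(7/8) = 99/8.

99/8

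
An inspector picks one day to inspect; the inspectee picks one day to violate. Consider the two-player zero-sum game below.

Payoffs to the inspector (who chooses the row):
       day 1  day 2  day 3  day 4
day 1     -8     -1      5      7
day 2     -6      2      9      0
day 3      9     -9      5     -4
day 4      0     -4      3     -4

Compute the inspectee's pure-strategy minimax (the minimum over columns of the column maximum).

The worst case (largest entry) in each column is day 1: 9, day 2: 2, day 3: 9, day 4: 7.
The best (smallest) of these is 2.

2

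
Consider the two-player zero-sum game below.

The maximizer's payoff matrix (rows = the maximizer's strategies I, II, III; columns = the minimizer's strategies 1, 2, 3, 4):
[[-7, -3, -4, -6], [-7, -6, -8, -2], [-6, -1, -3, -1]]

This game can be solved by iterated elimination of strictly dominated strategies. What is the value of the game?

Column 2 is strictly dominated by 1 for the minimizer (-7<-3, -7<-6, -6<-1); eliminate 2.
Row II is strictly dominated by row III (-6>-7, -3>-8, -1>-2); eliminate II.
Column 3 is strictly dominated by 1 for the minimizer (-7<-4, -6<-3); eliminate 3.
Row I is strictly dominated by row III (-6>-7, -1>-6); eliminate I.
Column 4 is strictly dominated by 1 for the minimizer (-6<-1); eliminate 4.
Only (III, 1) remains, with payoff -6.

-6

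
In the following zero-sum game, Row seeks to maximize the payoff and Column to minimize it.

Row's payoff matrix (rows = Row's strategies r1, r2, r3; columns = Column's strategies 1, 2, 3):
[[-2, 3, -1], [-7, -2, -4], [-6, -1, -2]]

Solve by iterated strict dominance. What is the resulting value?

Row r3 is strictly dominated by row r1 (-2>-6, 3>-1, -1>-2); eliminate r3.
Row r2 is strictly dominated by row r1 (-2>-7, 3>-2, -1>-4); eliminate r2.
Column 2 is strictly dominated by 1 for Column (-2<3); eliminate 2.
Column 3 is strictly dominated by 1 for Column (-2<-1); eliminate 3.
Only (r1, 1) remains, with payoff -2.

-2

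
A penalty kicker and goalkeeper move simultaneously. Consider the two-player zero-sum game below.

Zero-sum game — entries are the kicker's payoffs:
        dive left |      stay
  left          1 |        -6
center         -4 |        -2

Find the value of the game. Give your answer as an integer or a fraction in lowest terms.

-26/9

Row minima are -6 and -4, so the kicker's maximin is -4; column maxima are 1 and -2, so the goalkeeper's minimax is -2. These differ, so the equilibrium is in mixed strategies.
Let the kicker play left with probability p. The goalkeeper is indifferent when p − 4(1−p) = −6p − 2(1−p), giving p = 2/9.
Let the goalkeeper play dive left with probability q. The kicker is indifferent when q − 6(1−q) = −4q − 2(1−q), giving q = 4/9.
The value is 1·(4/9) + (-6)·(5/9) = -26/9.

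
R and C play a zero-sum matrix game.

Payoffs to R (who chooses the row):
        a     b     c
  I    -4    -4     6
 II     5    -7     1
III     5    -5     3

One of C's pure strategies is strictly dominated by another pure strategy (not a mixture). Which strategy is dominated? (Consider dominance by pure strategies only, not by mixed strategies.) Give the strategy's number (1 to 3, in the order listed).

C prefers columns that give R less. Compare c with b: -4 < 6, -7 < 1, -5 < 3.
So b strictly dominates c for C; c is strictly dominated.

3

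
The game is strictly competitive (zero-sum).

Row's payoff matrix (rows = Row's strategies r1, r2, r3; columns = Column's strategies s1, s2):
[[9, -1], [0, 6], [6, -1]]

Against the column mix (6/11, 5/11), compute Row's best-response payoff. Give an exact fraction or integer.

r1: (9)·(6/11) + (-1)·(5/11) = 49/11.
r2: (0)·(6/11) + (6)·(5/11) = 30/11.
r3: (6)·(6/11) + (-1)·(5/11) = 31/11.
The best pure response is r1 with expected payoff 49/11.

49/11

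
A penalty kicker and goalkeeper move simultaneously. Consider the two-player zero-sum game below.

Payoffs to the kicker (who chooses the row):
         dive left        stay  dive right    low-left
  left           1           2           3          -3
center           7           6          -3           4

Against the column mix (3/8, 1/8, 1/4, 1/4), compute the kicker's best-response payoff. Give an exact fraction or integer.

29/8

left: (1)·(3/8) + (2)·(1/8) + (3)·(1/4) + (-3)·(1/4) = 5/8.
center: (7)·(3/8) + (6)·(1/8) + (-3)·(1/4) + (4)·(1/4) = 29/8.
The best pure response is center with expected payoff 29/8.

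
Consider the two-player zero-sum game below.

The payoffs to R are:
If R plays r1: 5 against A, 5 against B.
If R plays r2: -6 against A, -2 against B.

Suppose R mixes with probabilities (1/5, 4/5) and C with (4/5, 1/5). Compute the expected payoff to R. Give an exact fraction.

Against (4/5, 1/5), each row's expected payoff is r1: 5; r2: -26/5.
Taking the (1/5, 4/5)-weighted average: (1/5)·(5) + (4/5)·(-26/5) = -79/25.

-79/25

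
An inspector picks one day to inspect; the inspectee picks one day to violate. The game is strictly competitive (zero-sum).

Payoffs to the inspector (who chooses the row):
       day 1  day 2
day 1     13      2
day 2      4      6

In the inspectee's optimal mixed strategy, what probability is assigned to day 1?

Row minima are 2 and 4, so the inspector's maximin is 4; column maxima are 13 and 6, so the inspectee's minimax is 6. These differ, so the equilibrium is in mixed strategies.
Let the inspectee play day 1 with probability q. The inspector is indifferent when 13q + 2(1−q) = 4q + 6(1−q), giving q = 4/13.

4/13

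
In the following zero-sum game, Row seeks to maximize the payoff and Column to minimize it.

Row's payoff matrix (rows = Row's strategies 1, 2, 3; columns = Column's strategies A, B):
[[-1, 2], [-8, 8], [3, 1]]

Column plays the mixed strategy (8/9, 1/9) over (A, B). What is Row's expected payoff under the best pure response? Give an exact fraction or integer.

1: (-1)·(8/9) + (2)·(1/9) = -2/3.
2: (-8)·(8/9) + (8)·(1/9) = -56/9.
3: (3)·(8/9) + (1)·(1/9) = 25/9.
The best pure response is 3 with expected payoff 25/9.

25/9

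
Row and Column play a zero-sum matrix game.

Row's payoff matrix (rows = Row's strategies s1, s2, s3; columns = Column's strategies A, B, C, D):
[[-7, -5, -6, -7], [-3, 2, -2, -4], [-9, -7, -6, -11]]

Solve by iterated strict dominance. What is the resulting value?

Column B is strictly dominated by A for Column (-7<-5, -3<2, -9<-7); eliminate B.
Column C is strictly dominated by A for Column (-7<-6, -3<-2, -9<-6); eliminate C.
Row s1 is strictly dominated by row s2 (-3>-7, -4>-7); eliminate s1.
Column A is strictly dominated by D for Column (-4<-3, -11<-9); eliminate A.
Row s3 is strictly dominated by row s2 (-4>-11); eliminate s3.
Only (s2, D) remains, with payoff -4.

-4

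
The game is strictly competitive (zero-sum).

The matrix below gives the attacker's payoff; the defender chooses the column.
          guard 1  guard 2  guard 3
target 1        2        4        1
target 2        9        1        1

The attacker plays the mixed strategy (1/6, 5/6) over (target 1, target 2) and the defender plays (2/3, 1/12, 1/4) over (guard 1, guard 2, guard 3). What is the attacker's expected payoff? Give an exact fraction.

Against (2/3, 1/12, 1/4), each row's expected payoff is target 1: 23/12; target 2: 19/3.
Taking the (1/6, 5/6)-weighted average: (1/6)·(23/12) + (5/6)·(19/3) = 403/72.

403/72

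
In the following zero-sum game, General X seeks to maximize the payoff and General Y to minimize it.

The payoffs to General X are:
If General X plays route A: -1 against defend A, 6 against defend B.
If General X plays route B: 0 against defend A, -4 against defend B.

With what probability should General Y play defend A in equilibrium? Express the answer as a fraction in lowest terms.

Row minima are -1 and -4, so General X's maximin is -1; column maxima are 0 and 6, so General Y's minimax is 0. These differ, so the equilibrium is in mixed strategies.
Let General Y play defend A with probability q. General X is indifferent when −q + 6(1−q) = −4(1−q), giving q = 10/11.

10/11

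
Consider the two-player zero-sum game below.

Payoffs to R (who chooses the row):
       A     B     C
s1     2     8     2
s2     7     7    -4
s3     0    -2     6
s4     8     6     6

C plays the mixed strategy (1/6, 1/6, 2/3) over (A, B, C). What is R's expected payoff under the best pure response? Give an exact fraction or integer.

s1: (2)·(1/6) + (8)·(1/6) + (2)·(2/3) = 3.
s2: (7)·(1/6) + (7)·(1/6) + (-4)·(2/3) = -1/3.
s3: (0)·(1/6) + (-2)·(1/6) + (6)·(2/3) = 11/3.
s4: (8)·(1/6) + (6)·(1/6) + (6)·(2/3) = 19/3.
The best pure response is s4 with expected payoff 19/3.

19/3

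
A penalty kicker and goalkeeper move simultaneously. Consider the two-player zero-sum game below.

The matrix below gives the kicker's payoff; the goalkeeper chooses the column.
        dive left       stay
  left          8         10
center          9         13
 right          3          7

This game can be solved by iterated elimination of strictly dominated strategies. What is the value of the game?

9

Column stay is strictly dominated by dive left for the goalkeeper (8<10, 9<13, 3<7); eliminate stay.
Row left is strictly dominated by row center (9>8); eliminate left.
Row right is strictly dominated by row center (9>3); eliminate right.
Only (center, dive left) remains, with payoff 9.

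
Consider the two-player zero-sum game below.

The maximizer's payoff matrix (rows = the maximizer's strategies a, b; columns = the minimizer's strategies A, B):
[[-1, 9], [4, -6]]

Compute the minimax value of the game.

3/2

Row minima are -1 and -6, so the maximizer's maximin is -1; column maxima are 4 and 9, so the minimizer's minimax is 4. These differ, so the equilibrium is in mixed strategies.
Let the maximizer play a with probability p. The minimizer is indifferent when −p + 4(1−p) = 9p − 6(1−p), giving p = 1/2.
Let the minimizer play A with probability q. The maximizer is indifferent when −q + 9(1−q) = 4q − 6(1−q), giving q = 3/4.
The value is -1·(3/4) + (9)·(1/4) = 3/2.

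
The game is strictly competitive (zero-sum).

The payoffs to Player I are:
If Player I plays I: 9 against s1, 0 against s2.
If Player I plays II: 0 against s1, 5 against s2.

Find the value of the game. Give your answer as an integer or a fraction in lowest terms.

Row minima are 0 and 0, so Player I's maximin is 0; column maxima are 9 and 5, so Player II's minimax is 5. These differ, so the equilibrium is in mixed strategies.
Let Player I play I with probability p. Player II is indifferent when 9p = 5(1−p), giving p = 5/14.
Let Player II play s1 with probability q. Player I is indifferent when 9q = 5(1−q), giving q = 5/14.
The value is 9·(5/14) + (0)·(9/14) = 45/14.

45/14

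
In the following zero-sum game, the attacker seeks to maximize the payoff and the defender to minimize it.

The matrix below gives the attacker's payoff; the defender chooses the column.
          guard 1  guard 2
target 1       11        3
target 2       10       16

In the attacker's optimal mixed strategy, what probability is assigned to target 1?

3/7

Row minima are 3 and 10, so the attacker's maximin is 10; column maxima are 11 and 16, so the defender's minimax is 11. These differ, so the equilibrium is in mixed strategies.
Let the attacker play target 1 with probability p. The defender is indifferent when 11p + 10(1−p) = 3p + 16(1−p), giving p = 3/7.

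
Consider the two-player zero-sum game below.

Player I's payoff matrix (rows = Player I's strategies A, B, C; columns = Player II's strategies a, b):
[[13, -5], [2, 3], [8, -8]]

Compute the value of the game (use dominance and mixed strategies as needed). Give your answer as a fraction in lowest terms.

Row C is strictly dominated by row A, so Player I never plays it.
The remaining 2×2 game on (A, B) × (a, b) has no saddle point. Let Player I play A with probability p; indifference gives 13p + 2(1−p) = −5p + 3(1−p), so p = 1/19.
Similarly Player II's optimal q on a is 8/19, and the value is 13·(8/19) + (-5)·(11/19) = 49/19.

49/19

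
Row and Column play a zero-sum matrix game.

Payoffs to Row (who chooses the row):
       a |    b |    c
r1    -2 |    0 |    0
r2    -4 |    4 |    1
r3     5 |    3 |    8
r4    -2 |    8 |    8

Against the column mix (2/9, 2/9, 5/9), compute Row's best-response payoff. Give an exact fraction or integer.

r1: (-2)·(2/9) + (0)·(2/9) + (0)·(5/9) = -4/9.
r2: (-4)·(2/9) + (4)·(2/9) + (1)·(5/9) = 5/9.
r3: (5)·(2/9) + (3)·(2/9) + (8)·(5/9) = 56/9.
r4: (-2)·(2/9) + (8)·(2/9) + (8)·(5/9) = 52/9.
The best pure response is r3 with expected payoff 56/9.

56/9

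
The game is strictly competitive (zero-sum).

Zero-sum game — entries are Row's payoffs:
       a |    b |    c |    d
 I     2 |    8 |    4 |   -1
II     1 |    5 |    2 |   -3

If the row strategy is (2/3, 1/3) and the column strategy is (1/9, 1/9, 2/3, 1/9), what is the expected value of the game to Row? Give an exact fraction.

Against (1/9, 1/9, 2/3, 1/9), each row's expected payoff is I: 11/3; II: 5/3.
Taking the (2/3, 1/3)-weighted average: (2/3)·(11/3) + (1/3)·(5/3) = 3.

3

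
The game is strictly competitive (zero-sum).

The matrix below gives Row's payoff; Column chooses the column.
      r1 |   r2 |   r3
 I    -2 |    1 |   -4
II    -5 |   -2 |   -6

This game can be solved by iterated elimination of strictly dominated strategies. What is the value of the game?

Column r2 is strictly dominated by r1 for Column (-2<1, -5<-2); eliminate r2.
Row II is strictly dominated by row I (-2>-5, -4>-6); eliminate II.
Column r1 is strictly dominated by r3 for Column (-4<-2); eliminate r1.
Only (I, r3) remains, with payoff -4.

-4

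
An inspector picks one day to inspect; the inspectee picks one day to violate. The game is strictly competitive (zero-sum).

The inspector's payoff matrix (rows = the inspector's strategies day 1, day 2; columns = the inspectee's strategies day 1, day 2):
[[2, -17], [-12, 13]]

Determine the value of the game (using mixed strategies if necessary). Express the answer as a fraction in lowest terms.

Row minima are -17 and -12, so the inspector's maximin is -12; column maxima are 2 and 13, so the inspectee's minimax is 2. These differ, so the equilibrium is in mixed strategies.
Let the inspector play day 1 with probability p. The inspectee is indifferent when 2p − 12(1−p) = −17p + 13(1−p), giving p = 25/44.
Let the inspectee play day 1 with probability q. The inspector is indifferent when 2q − 17(1−q) = −12q + 13(1−q), giving q = 15/22.
The value is 2·(15/22) + (-17)·(7/22) = -89/22.

-89/22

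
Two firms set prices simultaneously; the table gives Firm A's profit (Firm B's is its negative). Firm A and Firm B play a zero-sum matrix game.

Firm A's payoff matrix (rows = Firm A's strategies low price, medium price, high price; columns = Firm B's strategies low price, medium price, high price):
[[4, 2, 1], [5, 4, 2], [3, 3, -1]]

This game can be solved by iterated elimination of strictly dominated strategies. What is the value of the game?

Row high price is strictly dominated by row medium price (5>3, 4>3, 2>-1); eliminate high price.
Row low price is strictly dominated by row medium price (5>4, 4>2, 2>1); eliminate low price.
Column low price is strictly dominated by medium price for Firm B (4<5); eliminate low price.
Column medium price is strictly dominated by high price for Firm B (2<4); eliminate medium price.
Only (medium price, high price) remains, with payoff 2.

2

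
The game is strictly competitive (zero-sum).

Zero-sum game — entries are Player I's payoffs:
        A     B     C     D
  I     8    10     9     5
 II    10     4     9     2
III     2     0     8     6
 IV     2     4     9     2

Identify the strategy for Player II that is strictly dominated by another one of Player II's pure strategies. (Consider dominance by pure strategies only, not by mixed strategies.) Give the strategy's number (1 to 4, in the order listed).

Player II prefers columns that give Player I less. Compare C with D: 5 < 9, 2 < 9, 6 < 8, 2 < 9.
So D strictly dominates C for Player II; C is strictly dominated.

3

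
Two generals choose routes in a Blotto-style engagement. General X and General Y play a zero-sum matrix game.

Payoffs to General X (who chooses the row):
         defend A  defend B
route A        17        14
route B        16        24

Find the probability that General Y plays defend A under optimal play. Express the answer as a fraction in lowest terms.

Row minima are 14 and 16, so General X's maximin is 16; column maxima are 17 and 24, so General Y's minimax is 17. These differ, so the equilibrium is in mixed strategies.
Let General Y play defend A with probability q. General X is indifferent when 17q + 14(1−q) = 16q + 24(1−q), giving q = 10/11.

10/11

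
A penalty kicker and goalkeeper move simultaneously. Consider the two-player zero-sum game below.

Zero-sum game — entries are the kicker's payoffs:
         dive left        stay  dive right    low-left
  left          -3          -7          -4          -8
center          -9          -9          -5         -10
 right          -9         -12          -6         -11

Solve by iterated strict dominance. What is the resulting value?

-8

Row right is strictly dominated by row left (-3>-9, -7>-12, -4>-6, -8>-11); eliminate right.
Row center is strictly dominated by row left (-3>-9, -7>-9, -4>-5, -8>-10); eliminate center.
Column dive right is strictly dominated by stay for the goalkeeper (-7<-4); eliminate dive right.
Column dive left is strictly dominated by stay for the goalkeeper (-7<-3); eliminate dive left.
Column stay is strictly dominated by low-left for the goalkeeper (-8<-7); eliminate stay.
Only (left, low-left) remains, with payoff -8.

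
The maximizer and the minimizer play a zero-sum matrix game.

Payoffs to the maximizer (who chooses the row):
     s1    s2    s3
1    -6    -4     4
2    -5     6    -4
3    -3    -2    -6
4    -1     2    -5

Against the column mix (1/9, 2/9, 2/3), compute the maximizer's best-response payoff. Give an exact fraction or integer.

1: (-6)·(1/9) + (-4)·(2/9) + (4)·(2/3) = 10/9.
2: (-5)·(1/9) + (6)·(2/9) + (-4)·(2/3) = -17/9.
3: (-3)·(1/9) + (-2)·(2/9) + (-6)·(2/3) = -43/9.
4: (-1)·(1/9) + (2)·(2/9) + (-5)·(2/3) = -3.
The best pure response is 1 with expected payoff 10/9.

10/9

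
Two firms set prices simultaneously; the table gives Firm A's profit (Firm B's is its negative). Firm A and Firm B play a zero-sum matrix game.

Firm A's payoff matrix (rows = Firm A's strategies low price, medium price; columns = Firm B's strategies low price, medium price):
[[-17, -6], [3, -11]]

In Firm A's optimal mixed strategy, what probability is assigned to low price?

14/25

Row minima are -17 and -11, so Firm A's maximin is -11; column maxima are 3 and -6, so Firm B's minimax is -6. These differ, so the equilibrium is in mixed strategies.
Let Firm A play low price with probability p. Firm B is indifferent when −17p + 3(1−p) = −6p − 11(1−p), giving p = 14/25.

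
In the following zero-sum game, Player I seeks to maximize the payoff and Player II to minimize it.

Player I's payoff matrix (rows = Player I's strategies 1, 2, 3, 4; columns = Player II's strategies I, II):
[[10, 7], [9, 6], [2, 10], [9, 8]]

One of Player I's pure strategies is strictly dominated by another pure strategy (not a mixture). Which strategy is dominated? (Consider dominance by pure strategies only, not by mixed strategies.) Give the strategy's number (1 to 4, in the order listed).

2

Compare 2 with 1: 10 > 9, 7 > 6.
So 1 strictly dominates 2 for Player I; 2 is strictly dominated.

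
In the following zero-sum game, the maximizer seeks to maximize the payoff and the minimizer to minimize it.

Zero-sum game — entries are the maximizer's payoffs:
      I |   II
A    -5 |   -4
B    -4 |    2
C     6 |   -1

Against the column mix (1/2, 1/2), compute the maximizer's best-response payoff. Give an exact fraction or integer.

A: (-5)·(1/2) + (-4)·(1/2) = -9/2.
B: (-4)·(1/2) + (2)·(1/2) = -1.
C: (6)·(1/2) + (-1)·(1/2) = 5/2.
The best pure response is C with expected payoff 5/2.

5/2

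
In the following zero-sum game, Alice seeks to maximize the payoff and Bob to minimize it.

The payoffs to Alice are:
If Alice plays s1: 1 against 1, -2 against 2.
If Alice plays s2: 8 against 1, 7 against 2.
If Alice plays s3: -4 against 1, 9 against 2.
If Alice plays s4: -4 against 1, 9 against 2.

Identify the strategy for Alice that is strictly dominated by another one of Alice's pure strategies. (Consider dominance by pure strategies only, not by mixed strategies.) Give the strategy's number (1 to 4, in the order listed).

1

Compare s1 with s2: 8 > 1, 7 > -2.
So s2 strictly dominates s1 for Alice; s1 is strictly dominated.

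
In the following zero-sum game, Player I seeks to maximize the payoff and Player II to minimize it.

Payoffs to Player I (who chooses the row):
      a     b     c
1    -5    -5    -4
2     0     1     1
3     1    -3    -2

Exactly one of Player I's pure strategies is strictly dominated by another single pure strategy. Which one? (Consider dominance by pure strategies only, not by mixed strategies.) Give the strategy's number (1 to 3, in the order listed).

1

Compare 1 with 2: 0 > -5, 1 > -5, 1 > -4.
So 2 strictly dominates 1 for Player I; 1 is strictly dominated.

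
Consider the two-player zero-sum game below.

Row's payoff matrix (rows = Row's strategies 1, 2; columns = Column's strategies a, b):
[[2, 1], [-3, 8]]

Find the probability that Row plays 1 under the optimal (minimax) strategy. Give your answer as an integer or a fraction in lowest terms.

11/12

Row minima are 1 and -3, so Row's maximin is 1; column maxima are 2 and 8, so Column's minimax is 2. These differ, so the equilibrium is in mixed strategies.
Let Row play 1 with probability p. Column is indifferent when 2p − 3(1−p) = p + 8(1−p), giving p = 11/12.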